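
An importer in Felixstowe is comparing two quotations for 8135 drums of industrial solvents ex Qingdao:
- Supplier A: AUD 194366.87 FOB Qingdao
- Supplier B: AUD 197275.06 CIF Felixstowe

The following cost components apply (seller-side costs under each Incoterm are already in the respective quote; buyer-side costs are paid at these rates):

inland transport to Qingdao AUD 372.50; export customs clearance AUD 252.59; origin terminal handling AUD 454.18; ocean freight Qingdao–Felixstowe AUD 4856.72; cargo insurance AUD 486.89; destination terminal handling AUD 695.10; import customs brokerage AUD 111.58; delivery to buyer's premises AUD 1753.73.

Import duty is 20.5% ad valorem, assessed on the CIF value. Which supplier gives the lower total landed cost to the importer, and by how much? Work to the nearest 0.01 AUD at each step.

Supplier A (FOB):
CIF value = FOB price + freight + insurance = 194366.87 + 4856.72 + 486.89 = 199710.48
Import duty = 199710.48 × 20.5% = 40940.65
Buyer bears (A): 4856.72 + 486.89 + 695.10 + 111.58 + 1753.73 = 7904.02
Landed cost (A) = invoice 194366.87 + 7904.02 + duty 40940.65 = 243211.54
Supplier B (CIF):
The CIF price already equals the CIF value: 197275.06
Import duty = 197275.06 × 20.5% = 40441.39
Buyer bears (B): 695.10 + 111.58 + 1753.73 = 2560.41
Landed cost (B) = invoice 197275.06 + 2560.41 + duty 40441.39 = 240276.86
Difference = |243211.54 − 240276.86| = 2934.68

Supplier B is cheaper by AUD 2934.68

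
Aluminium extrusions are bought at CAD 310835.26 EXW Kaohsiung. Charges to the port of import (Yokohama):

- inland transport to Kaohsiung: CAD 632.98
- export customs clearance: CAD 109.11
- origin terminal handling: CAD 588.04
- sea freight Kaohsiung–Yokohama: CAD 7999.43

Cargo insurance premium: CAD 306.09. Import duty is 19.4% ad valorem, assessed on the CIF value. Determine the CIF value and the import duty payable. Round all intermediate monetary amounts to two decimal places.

CIF value: CAD 320470.91; import duty: CAD 62171.36

CIF = EXW price + pre-shipment costs + freight + insurance
CIF = 310835.26 + 632.98 + 109.11 + 588.04 + 7999.43 + 306.09 = 320470.91
Import duty = 320470.91 × 19.4% = 62171.36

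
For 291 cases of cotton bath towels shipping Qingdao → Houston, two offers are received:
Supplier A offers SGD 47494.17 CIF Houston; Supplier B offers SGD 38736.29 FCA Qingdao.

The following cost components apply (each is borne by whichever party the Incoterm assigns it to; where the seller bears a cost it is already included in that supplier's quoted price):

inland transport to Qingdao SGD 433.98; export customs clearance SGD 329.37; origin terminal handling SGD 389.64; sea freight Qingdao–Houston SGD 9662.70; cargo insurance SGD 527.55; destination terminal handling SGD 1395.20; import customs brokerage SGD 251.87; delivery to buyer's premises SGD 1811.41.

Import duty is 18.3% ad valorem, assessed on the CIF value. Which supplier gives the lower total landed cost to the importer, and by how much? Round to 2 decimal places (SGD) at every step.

Supplier A is cheaper by SGD 2155.44

Supplier A (CIF):
The CIF price already equals the CIF value: 47494.17
Import duty = 47494.17 × 18.3% = 8691.43
Buyer bears (A): 1395.20 + 251.87 + 1811.41 = 3458.48
Landed cost (A) = invoice 47494.17 + 3458.48 + duty 8691.43 = 59644.08
Supplier B (FCA):
CIF value = FCA price + origin terminal + freight + insurance = 38736.29 + 389.64 + 9662.70 + 527.55 = 49316.18
Import duty = 49316.18 × 18.3% = 9024.86
Buyer bears (B): 389.64 + 9662.70 + 527.55 + 1395.20 + 251.87 + 1811.41 = 14038.37
Landed cost (B) = invoice 38736.29 + 14038.37 + duty 9024.86 = 61799.52
Difference = |59644.08 − 61799.52| = 2155.44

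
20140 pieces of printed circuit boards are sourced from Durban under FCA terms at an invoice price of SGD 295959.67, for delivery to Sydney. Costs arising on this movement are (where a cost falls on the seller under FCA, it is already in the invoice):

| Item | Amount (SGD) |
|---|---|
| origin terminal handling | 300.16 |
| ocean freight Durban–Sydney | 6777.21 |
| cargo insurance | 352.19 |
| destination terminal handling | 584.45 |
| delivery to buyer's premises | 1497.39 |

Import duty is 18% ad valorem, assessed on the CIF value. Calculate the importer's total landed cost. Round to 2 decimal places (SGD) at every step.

FCA: the seller delivers export-cleared goods to the carrier; the buyer bears costs from that point.
CIF value = FCA price + origin terminal + freight + insurance = 295959.67 + 300.16 + 6777.21 + 352.19 = 303389.23
Import duty = 303389.23 × 18% = 54610.06
Buyer bears: origin terminal 300.16 + freight 6777.21 + insurance 352.19 + destination terminal 584.45 + delivery 1497.39 + duty 54610.06 = 64121.46
Landed cost = invoice 295959.67 + 64121.46 = 360081.13

Total landed cost: SGD 360081.13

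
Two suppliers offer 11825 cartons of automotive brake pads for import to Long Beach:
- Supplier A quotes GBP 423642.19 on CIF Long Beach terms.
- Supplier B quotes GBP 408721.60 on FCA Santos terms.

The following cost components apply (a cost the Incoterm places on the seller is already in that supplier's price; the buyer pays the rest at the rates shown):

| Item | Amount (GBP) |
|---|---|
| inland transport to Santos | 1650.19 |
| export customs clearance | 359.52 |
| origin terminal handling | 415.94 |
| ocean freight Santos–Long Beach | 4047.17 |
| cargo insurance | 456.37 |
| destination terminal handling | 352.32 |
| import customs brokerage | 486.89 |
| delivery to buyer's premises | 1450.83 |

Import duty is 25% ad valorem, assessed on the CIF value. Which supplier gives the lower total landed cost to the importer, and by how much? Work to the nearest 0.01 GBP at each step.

Supplier B is cheaper by GBP 12501.39

Supplier A (CIF):
The CIF price already equals the CIF value: 423642.19
Import duty = 423642.19 × 25% = 105910.55
Buyer bears (A): 352.32 + 486.89 + 1450.83 = 2290.04
Landed cost (A) = invoice 423642.19 + 2290.04 + duty 105910.55 = 531842.78
Supplier B (FCA):
CIF value = FCA price + origin terminal + freight + insurance = 408721.60 + 415.94 + 4047.17 + 456.37 = 413641.08
Import duty = 413641.08 × 25% = 103410.27
Buyer bears (B): 415.94 + 4047.17 + 456.37 + 352.32 + 486.89 + 1450.83 = 7209.52
Landed cost (B) = invoice 408721.60 + 7209.52 + duty 103410.27 = 519341.39
Difference = |531842.78 − 519341.39| = 12501.39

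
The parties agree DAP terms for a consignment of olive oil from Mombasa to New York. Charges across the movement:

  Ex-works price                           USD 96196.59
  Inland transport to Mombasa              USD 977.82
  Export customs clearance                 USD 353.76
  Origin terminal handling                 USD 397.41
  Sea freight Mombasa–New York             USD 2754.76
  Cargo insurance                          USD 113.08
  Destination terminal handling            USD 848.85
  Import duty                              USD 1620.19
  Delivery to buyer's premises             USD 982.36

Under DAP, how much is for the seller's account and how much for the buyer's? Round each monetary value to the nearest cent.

DAP: the seller bears all costs to the named destination except import duty and clearance.
Seller's account: goods 96196.59 + inland to port 977.82 + export clearance 353.76 + origin terminal 397.41 + freight 2754.76 + insurance 113.08 + destination terminal 848.85 + delivery 982.36 = 102624.63
Buyer's account: duty 1620.19 = 1620.19

Seller: USD 102624.63; buyer: USD 1620.19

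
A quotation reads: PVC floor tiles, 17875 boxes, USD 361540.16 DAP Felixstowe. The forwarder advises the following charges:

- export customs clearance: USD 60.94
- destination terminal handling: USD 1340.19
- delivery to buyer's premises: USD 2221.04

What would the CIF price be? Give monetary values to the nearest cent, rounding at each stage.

CIF price: USD 357978.93

Not relevant to the conversion: export clearance — on the seller under both DAP and CIF; already in the DAP price and stays in the CIF price.
From DAP to CIF, the seller no longer bears: destination terminal, delivery.
CIF price = 361540.16 − 1340.19 − 2221.04 = 357978.93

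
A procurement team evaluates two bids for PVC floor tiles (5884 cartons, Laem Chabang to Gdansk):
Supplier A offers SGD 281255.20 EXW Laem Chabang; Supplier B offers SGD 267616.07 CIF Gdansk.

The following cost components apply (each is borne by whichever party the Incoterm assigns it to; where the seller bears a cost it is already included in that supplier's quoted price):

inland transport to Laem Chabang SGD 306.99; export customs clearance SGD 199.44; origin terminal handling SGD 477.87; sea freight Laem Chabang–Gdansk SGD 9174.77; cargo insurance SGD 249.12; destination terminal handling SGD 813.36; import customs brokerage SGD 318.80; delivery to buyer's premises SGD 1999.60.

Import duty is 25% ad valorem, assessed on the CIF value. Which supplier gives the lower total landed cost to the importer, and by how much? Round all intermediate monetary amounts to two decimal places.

Supplier A (EXW):
CIF value = EXW price + inland to port + export clearance + origin terminal + freight + insurance = 281255.20 + 306.99 + 199.44 + 477.87 + 9174.77 + 249.12 = 291663.39
Import duty = 291663.39 × 25% = 72915.85
Buyer bears (A): 306.99 + 199.44 + 477.87 + 9174.77 + 249.12 + 813.36 + 318.80 + 1999.60 = 13539.95
Landed cost (A) = invoice 281255.20 + 13539.95 + duty 72915.85 = 367711.00
Supplier B (CIF):
The CIF price already equals the CIF value: 267616.07
Import duty = 267616.07 × 25% = 66904.02
Buyer bears (B): 813.36 + 318.80 + 1999.60 = 3131.76
Landed cost (B) = invoice 267616.07 + 3131.76 + duty 66904.02 = 337651.85
Difference = |367711.00 − 337651.85| = 30059.15

Supplier B is cheaper by SGD 30059.15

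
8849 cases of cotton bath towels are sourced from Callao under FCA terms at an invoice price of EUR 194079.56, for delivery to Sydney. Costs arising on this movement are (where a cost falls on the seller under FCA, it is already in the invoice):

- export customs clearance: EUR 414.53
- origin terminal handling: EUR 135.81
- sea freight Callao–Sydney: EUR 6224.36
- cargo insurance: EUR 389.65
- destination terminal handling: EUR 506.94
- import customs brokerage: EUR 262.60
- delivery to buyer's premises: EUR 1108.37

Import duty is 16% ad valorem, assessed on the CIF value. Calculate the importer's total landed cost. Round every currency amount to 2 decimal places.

Total landed cost: EUR 234839.99

FCA: the seller delivers export-cleared goods to the carrier; the buyer bears costs from that point.
Already in the invoice (seller's account under FCA): export clearance — exclude.
CIF value = FCA price + origin terminal + freight + insurance = 194079.56 + 135.81 + 6224.36 + 389.65 = 200829.38
Import duty = 200829.38 × 16% = 32132.70
Buyer bears: origin terminal 135.81 + freight 6224.36 + insurance 389.65 + destination terminal 506.94 + brokerage 262.60 + delivery 1108.37 + duty 32132.70 = 40760.43
Landed cost = invoice 194079.56 + 40760.43 = 234839.99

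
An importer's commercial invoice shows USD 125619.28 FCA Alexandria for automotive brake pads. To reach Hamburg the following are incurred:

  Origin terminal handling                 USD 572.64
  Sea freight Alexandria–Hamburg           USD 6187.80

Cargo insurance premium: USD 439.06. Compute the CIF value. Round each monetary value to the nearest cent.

CIF value: USD 132818.78

CIF = FCA price + pre-shipment costs + freight + insurance
CIF = 125619.28 + 572.64 + 6187.80 + 439.06 = 132818.78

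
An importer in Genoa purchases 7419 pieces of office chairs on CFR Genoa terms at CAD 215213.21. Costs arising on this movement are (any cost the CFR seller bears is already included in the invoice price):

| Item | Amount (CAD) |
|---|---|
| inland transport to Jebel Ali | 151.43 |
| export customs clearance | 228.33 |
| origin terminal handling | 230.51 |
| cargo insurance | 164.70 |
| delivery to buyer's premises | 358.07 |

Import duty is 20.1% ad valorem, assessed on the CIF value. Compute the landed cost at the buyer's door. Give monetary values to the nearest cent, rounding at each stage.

CFR: the seller pays costs through ocean freight to the destination port, but not insurance.
Already in the invoice (seller's account under CFR): inland to port, export clearance, origin terminal — exclude.
CIF value = CFR price + insurance = 215213.21 + 164.70 = 215377.91
Import duty = 215377.91 × 20.1% = 43290.96
Buyer bears: insurance 164.70 + delivery 358.07 + duty 43290.96 = 43813.73
Landed cost = invoice 215213.21 + 43813.73 = 259026.94

Total landed cost: CAD 259026.94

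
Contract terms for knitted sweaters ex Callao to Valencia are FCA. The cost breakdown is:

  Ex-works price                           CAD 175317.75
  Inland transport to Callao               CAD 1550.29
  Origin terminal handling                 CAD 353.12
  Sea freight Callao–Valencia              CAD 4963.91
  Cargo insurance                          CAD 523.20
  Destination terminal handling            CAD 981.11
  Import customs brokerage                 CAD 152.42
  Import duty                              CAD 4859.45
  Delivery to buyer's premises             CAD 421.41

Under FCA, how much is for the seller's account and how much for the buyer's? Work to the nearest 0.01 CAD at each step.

FCA: the seller delivers export-cleared goods to the carrier; the buyer bears costs from that point.
Seller's account: goods 175317.75 + inland to port 1550.29 = 176868.04
Buyer's account: origin terminal 353.12 + freight 4963.91 + insurance 523.20 + destination terminal 981.11 + brokerage 152.42 + duty 4859.45 + delivery 421.41 = 12254.62

Seller: CAD 176868.04; buyer: CAD 12254.62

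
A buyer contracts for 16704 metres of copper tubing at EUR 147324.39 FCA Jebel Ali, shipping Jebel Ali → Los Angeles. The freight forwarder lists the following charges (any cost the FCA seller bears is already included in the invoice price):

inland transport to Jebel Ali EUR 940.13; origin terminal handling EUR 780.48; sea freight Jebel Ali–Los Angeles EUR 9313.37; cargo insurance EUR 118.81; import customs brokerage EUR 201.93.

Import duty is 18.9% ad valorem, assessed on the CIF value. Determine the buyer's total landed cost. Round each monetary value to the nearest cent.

Total landed cost: EUR 187513.48

FCA: the seller delivers export-cleared goods to the carrier; the buyer bears costs from that point.
Already in the invoice (seller's account under FCA): inland to port — exclude.
CIF value = FCA price + origin terminal + freight + insurance = 147324.39 + 780.48 + 9313.37 + 118.81 = 157537.05
Import duty = 157537.05 × 18.9% = 29774.50
Buyer bears: origin terminal 780.48 + freight 9313.37 + insurance 118.81 + brokerage 201.93 + duty 29774.50 = 40189.09
Landed cost = invoice 147324.39 + 40189.09 = 187513.48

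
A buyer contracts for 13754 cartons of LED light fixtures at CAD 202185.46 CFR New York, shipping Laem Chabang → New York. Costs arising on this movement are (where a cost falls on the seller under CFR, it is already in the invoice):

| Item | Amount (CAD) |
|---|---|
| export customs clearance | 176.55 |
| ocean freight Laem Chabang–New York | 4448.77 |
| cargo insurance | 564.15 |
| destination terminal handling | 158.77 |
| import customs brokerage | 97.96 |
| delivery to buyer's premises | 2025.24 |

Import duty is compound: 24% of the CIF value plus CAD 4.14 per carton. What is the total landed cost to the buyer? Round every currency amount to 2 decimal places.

CFR: the seller pays costs through ocean freight to the destination port, but not insurance.
Already in the invoice (seller's account under CFR): export clearance, freight — exclude.
CIF value = CFR price + insurance = 202185.46 + 564.15 = 202749.61
Ad valorem component: 202749.61 × 24% = 48659.91
Specific component: 13754 × 4.14 = 56941.56
Import duty = 48659.91 + 56941.56 = 105601.47
Buyer bears: insurance 564.15 + destination terminal 158.77 + brokerage 97.96 + delivery 2025.24 + duty 105601.47 = 108447.59
Landed cost = invoice 202185.46 + 108447.59 = 310633.05

Total landed cost: CAD 310633.05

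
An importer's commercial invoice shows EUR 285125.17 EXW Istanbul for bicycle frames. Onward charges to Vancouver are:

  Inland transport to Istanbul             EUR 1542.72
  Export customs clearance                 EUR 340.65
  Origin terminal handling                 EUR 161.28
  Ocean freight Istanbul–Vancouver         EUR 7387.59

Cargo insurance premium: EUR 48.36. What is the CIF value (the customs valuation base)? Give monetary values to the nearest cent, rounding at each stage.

CIF = EXW price + pre-shipment costs + freight + insurance
CIF = 285125.17 + 1542.72 + 340.65 + 161.28 + 7387.59 + 48.36 = 294605.77

CIF value: EUR 294605.77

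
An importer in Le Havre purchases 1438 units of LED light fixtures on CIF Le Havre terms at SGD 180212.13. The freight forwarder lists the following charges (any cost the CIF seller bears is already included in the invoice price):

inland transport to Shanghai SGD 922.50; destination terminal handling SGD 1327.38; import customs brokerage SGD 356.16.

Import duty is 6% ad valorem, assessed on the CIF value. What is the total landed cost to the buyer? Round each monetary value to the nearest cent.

CIF: the seller pays costs through ocean freight and marine insurance to the destination port.
Already in the invoice (seller's account under CIF): inland to port — exclude.
The CIF price already equals the CIF value: 180212.13
Import duty = 180212.13 × 6% = 10812.73
Buyer bears: destination terminal 1327.38 + brokerage 356.16 + duty 10812.73 = 12496.27
Landed cost = invoice 180212.13 + 12496.27 = 192708.40

Total landed cost: SGD 192708.40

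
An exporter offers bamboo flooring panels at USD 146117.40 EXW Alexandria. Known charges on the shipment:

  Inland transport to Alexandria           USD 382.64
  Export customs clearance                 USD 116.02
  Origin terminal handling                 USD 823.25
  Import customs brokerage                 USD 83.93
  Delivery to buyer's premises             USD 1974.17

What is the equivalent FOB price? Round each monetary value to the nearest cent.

Not relevant to the conversion: delivery, brokerage — on the buyer under both terms; not part of either seller's price.
From EXW to FOB, the seller additionally bears: inland to port, export clearance, origin terminal.
FOB price = 146117.40 + 382.64 + 116.02 + 823.25 = 147439.31

FOB price: USD 147439.31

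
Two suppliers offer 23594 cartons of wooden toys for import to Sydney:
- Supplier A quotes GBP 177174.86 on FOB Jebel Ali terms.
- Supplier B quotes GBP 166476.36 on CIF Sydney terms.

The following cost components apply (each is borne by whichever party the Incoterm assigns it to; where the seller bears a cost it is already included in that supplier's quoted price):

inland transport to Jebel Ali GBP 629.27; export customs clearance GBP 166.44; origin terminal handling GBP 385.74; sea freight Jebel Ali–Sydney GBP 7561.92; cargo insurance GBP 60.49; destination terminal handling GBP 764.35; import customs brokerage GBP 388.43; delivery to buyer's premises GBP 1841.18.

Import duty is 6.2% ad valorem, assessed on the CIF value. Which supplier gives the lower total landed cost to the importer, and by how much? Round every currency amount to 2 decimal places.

Supplier B is cheaper by GBP 19456.81

Supplier A (FOB):
CIF value = FOB price + freight + insurance = 177174.86 + 7561.92 + 60.49 = 184797.27
Import duty = 184797.27 × 6.2% = 11457.43
Buyer bears (A): 7561.92 + 60.49 + 764.35 + 388.43 + 1841.18 = 10616.37
Landed cost (A) = invoice 177174.86 + 10616.37 + duty 11457.43 = 199248.66
Supplier B (CIF):
The CIF price already equals the CIF value: 166476.36
Import duty = 166476.36 × 6.2% = 10321.53
Buyer bears (B): 764.35 + 388.43 + 1841.18 = 2993.96
Landed cost (B) = invoice 166476.36 + 2993.96 + duty 10321.53 = 179791.85
Difference = |199248.66 − 179791.85| = 19456.81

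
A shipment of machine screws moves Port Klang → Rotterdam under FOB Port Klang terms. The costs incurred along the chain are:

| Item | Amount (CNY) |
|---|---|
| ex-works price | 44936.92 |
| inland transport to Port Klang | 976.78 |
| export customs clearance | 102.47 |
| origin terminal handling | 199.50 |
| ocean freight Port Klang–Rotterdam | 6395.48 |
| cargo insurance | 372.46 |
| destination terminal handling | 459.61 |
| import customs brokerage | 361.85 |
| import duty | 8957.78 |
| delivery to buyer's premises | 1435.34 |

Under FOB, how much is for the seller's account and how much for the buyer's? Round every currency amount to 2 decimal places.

Seller: CNY 46215.67; buyer: CNY 17982.52

FOB: the seller bears costs until goods are on board at the origin port; the buyer bears freight, insurance and all costs thereafter.
Seller's account: goods 44936.92 + inland to port 976.78 + export clearance 102.47 + origin terminal 199.50 = 46215.67
Buyer's account: freight 6395.48 + insurance 372.46 + destination terminal 459.61 + brokerage 361.85 + duty 8957.78 + delivery 1435.34 = 17982.52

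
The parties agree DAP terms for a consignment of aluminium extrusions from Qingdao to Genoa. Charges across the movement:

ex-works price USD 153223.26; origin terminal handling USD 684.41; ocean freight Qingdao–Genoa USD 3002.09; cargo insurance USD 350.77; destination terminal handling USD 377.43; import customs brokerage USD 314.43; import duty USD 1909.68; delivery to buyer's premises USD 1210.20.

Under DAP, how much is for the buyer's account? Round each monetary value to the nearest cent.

Buyer's account: USD 2224.11

DAP: the seller bears all costs to the named destination except import duty and clearance.
Seller's account: goods 153223.26 + origin terminal 684.41 + freight 3002.09 + insurance 350.77 + destination terminal 377.43 + delivery 1210.20 = 158848.16
Buyer's account: brokerage 314.43 + duty 1909.68 = 2224.11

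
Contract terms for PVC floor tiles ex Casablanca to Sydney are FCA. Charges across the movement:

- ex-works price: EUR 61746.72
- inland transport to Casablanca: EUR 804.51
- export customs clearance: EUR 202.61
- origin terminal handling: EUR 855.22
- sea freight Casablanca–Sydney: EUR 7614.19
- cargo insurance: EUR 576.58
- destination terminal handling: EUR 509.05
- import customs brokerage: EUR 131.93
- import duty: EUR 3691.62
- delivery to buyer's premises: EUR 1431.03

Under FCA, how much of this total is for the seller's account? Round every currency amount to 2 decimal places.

FCA: the seller delivers export-cleared goods to the carrier; the buyer bears costs from that point.
Seller's account: goods 61746.72 + inland to port 804.51 + export clearance 202.61 = 62753.84
Buyer's account: origin terminal 855.22 + freight 7614.19 + insurance 576.58 + destination terminal 509.05 + brokerage 131.93 + duty 3691.62 + delivery 1431.03 = 14809.62

Seller's account: EUR 62753.84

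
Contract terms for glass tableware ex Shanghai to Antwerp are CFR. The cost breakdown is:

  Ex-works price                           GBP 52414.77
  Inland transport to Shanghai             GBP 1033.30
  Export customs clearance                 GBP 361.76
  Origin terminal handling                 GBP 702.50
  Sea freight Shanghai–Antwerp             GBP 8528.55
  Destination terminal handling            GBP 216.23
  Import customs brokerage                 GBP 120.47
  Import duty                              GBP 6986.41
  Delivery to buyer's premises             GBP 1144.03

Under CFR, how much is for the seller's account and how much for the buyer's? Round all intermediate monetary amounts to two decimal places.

Seller: GBP 63040.88; buyer: GBP 8467.14

CFR: the seller pays costs through ocean freight to the destination port, but not insurance.
Seller's account: goods 52414.77 + inland to port 1033.30 + export clearance 361.76 + origin terminal 702.50 + freight 8528.55 = 63040.88
Buyer's account: destination terminal 216.23 + brokerage 120.47 + duty 6986.41 + delivery 1144.03 = 8467.14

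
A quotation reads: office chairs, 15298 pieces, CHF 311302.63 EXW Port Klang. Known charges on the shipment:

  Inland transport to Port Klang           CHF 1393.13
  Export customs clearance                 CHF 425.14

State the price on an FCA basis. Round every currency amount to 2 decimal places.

From EXW to FCA, the seller additionally bears: inland to port, export clearance.
FCA price = 311302.63 + 1393.13 + 425.14 = 313120.90

FCA price: CHF 313120.90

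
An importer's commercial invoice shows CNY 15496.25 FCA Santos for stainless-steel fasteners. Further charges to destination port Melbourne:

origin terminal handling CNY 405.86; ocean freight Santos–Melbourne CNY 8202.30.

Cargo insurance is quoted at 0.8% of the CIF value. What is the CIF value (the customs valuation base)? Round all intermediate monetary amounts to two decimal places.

Let C be the CIF value. C = FCA price + pre-shipment costs + freight + 0.8% × C
C − 0.8% × C = 15496.25 + 405.86 + 8202.30
0.992 × C = 24104.41
C = 24104.41 / 0.992 = 24298.80
Insurance premium = 0.8% × 24298.80 = 194.39

CIF value: CNY 24298.80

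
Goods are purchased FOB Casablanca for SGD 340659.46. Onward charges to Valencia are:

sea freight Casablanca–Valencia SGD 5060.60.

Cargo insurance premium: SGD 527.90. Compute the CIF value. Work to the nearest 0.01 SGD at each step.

CIF value: SGD 346247.96

CIF = FOB price + freight + insurance
CIF = 340659.46 + 5060.60 + 527.90 = 346247.96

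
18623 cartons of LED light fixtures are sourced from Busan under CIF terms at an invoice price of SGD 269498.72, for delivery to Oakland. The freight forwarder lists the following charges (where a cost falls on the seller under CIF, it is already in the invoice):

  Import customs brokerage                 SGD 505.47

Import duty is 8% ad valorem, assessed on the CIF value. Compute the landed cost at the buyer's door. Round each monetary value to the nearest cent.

Total landed cost: SGD 291564.09

CIF: the seller pays costs through ocean freight and marine insurance to the destination port.
The CIF price already equals the CIF value: 269498.72
Import duty = 269498.72 × 8% = 21559.90
Buyer bears: brokerage 505.47 + duty 21559.90 = 22065.37
Landed cost = invoice 269498.72 + 22065.37 = 291564.09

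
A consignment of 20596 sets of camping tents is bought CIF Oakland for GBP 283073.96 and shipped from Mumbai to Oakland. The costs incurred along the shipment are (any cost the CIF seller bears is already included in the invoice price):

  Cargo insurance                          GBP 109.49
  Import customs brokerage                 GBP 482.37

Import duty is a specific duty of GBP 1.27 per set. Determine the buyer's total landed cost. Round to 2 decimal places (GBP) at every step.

CIF: the seller pays costs through ocean freight and marine insurance to the destination port.
Already in the invoice (seller's account under CIF): insurance — exclude.
The CIF price already equals the CIF value: 283073.96
Import duty = 20596 × 1.27 = 26156.92
Buyer bears: brokerage 482.37 + duty 26156.92 = 26639.29
Landed cost = invoice 283073.96 + 26639.29 = 309713.25

Total landed cost: GBP 309713.25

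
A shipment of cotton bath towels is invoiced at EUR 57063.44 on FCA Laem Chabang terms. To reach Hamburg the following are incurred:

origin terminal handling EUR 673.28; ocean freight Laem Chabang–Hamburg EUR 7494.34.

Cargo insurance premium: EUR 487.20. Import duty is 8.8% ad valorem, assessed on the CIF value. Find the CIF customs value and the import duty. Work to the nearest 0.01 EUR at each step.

CIF = FCA price + pre-shipment costs + freight + insurance
CIF = 57063.44 + 673.28 + 7494.34 + 487.20 = 65718.26
Import duty = 65718.26 × 8.8% = 5783.21

CIF value: EUR 65718.26; import duty: EUR 5783.21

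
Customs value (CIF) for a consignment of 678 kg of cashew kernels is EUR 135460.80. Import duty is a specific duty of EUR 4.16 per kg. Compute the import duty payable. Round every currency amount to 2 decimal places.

Import duty: EUR 2820.48

Import duty = 678 × 4.16 = 2820.48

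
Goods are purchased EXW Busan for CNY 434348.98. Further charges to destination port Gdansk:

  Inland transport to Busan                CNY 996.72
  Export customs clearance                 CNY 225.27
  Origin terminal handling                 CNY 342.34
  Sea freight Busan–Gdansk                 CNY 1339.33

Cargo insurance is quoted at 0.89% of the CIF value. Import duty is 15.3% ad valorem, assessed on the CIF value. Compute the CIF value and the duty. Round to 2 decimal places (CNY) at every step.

CIF value: CNY 441179.13; import duty: CNY 67500.41

Let C be the CIF value. C = EXW price + pre-shipment costs + freight + 0.89% × C
C − 0.89% × C = 434348.98 + 996.72 + 225.27 + 342.34 + 1339.33
0.9911 × C = 437252.64
C = 437252.64 / 0.9911 = 441179.13
Insurance premium = 0.89% × 441179.13 = 3926.49
Import duty = 441179.13 × 15.3% = 67500.41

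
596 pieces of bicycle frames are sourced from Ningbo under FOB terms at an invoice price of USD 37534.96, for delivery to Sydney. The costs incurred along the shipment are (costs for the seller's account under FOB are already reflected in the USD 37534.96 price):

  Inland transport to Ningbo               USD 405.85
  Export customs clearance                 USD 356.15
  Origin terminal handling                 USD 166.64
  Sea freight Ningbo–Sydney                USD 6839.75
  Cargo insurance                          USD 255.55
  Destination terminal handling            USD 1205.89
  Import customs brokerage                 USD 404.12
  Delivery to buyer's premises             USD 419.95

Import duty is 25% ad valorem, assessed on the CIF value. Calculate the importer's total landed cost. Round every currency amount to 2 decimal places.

FOB: the seller bears costs until goods are on board at the origin port; the buyer bears freight, insurance and all costs thereafter.
Already in the invoice (seller's account under FOB): inland to port, export clearance, origin terminal — exclude.
CIF value = FOB price + freight + insurance = 37534.96 + 6839.75 + 255.55 = 44630.26
Import duty = 44630.26 × 25% = 11157.57
Buyer bears: freight 6839.75 + insurance 255.55 + destination terminal 1205.89 + brokerage 404.12 + delivery 419.95 + duty 11157.57 = 20282.83
Landed cost = invoice 37534.96 + 20282.83 = 57817.79

Total landed cost: USD 57817.79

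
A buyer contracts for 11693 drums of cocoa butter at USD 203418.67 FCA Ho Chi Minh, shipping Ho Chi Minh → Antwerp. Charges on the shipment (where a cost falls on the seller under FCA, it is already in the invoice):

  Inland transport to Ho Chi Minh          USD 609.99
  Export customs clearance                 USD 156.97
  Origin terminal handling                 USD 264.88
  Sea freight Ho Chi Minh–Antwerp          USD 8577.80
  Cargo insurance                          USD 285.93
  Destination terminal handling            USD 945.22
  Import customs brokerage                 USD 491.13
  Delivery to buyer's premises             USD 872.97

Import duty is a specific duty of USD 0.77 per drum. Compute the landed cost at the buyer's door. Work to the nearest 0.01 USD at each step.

FCA: the seller delivers export-cleared goods to the carrier; the buyer bears costs from that point.
Already in the invoice (seller's account under FCA): inland to port, export clearance — exclude.
CIF value = FCA price + origin terminal + freight + insurance = 203418.67 + 264.88 + 8577.80 + 285.93 = 212547.28
Import duty = 11693 × 0.77 = 9003.61
Buyer bears: origin terminal 264.88 + freight 8577.80 + insurance 285.93 + destination terminal 945.22 + brokerage 491.13 + delivery 872.97 + duty 9003.61 = 20441.54
Landed cost = invoice 203418.67 + 20441.54 = 223860.21

Total landed cost: USD 223860.21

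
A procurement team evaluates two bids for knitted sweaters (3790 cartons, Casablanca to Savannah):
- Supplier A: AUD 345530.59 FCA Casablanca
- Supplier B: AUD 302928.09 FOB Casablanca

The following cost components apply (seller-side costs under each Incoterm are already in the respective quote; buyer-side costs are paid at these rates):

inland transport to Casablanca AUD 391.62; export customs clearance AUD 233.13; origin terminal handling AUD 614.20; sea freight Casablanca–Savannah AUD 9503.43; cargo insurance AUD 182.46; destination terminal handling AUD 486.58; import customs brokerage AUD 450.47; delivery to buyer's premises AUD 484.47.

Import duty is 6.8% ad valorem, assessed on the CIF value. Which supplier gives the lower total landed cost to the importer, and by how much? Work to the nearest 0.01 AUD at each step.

Supplier B is cheaper by AUD 46155.44

Supplier A (FCA):
CIF value = FCA price + origin terminal + freight + insurance = 345530.59 + 614.20 + 9503.43 + 182.46 = 355830.68
Import duty = 355830.68 × 6.8% = 24196.49
Buyer bears (A): 614.20 + 9503.43 + 182.46 + 486.58 + 450.47 + 484.47 = 11721.61
Landed cost (A) = invoice 345530.59 + 11721.61 + duty 24196.49 = 381448.69
Supplier B (FOB):
CIF value = FOB price + freight + insurance = 302928.09 + 9503.43 + 182.46 = 312613.98
Import duty = 312613.98 × 6.8% = 21257.75
Buyer bears (B): 9503.43 + 182.46 + 486.58 + 450.47 + 484.47 = 11107.41
Landed cost (B) = invoice 302928.09 + 11107.41 + duty 21257.75 = 335293.25
Difference = |381448.69 − 335293.25| = 46155.44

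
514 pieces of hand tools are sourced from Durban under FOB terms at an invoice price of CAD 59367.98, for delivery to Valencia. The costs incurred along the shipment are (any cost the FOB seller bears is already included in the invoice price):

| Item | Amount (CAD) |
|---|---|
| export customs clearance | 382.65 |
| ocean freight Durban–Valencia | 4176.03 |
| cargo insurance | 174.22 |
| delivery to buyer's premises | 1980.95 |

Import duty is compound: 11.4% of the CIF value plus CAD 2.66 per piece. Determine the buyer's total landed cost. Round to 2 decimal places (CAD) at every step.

Total landed cost: CAD 74330.30

FOB: the seller bears costs until goods are on board at the origin port; the buyer bears freight, insurance and all costs thereafter.
Already in the invoice (seller's account under FOB): export clearance — exclude.
CIF value = FOB price + freight + insurance = 59367.98 + 4176.03 + 174.22 = 63718.23
Ad valorem component: 63718.23 × 11.4% = 7263.88
Specific component: 514 × 2.66 = 1367.24
Import duty = 7263.88 + 1367.24 = 8631.12
Buyer bears: freight 4176.03 + insurance 174.22 + delivery 1980.95 + duty 8631.12 = 14962.32
Landed cost = invoice 59367.98 + 14962.32 = 74330.30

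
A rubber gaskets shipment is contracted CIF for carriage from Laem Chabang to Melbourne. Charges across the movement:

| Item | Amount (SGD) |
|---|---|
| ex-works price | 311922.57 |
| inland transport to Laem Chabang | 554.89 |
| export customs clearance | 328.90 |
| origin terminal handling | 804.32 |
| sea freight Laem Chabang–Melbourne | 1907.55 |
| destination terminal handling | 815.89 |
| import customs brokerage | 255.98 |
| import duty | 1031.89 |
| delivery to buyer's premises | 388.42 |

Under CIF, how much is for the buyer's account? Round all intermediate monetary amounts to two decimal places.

CIF: the seller pays costs through ocean freight and marine insurance to the destination port.
Seller's account: goods 311922.57 + inland to port 554.89 + export clearance 328.90 + origin terminal 804.32 + freight 1907.55 = 315518.23
Buyer's account: destination terminal 815.89 + brokerage 255.98 + duty 1031.89 + delivery 388.42 = 2492.18

Buyer's account: SGD 2492.18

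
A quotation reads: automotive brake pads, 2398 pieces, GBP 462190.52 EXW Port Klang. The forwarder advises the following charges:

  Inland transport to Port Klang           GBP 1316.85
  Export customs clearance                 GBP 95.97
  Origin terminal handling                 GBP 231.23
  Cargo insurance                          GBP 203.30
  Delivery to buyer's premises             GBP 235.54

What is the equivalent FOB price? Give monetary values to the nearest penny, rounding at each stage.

FOB price: GBP 463834.57

Not relevant to the conversion: delivery, insurance — on the buyer under both terms; not part of either seller's price.
From EXW to FOB, the seller additionally bears: inland to port, export clearance, origin terminal.
FOB price = 462190.52 + 1316.85 + 95.97 + 231.23 = 463834.57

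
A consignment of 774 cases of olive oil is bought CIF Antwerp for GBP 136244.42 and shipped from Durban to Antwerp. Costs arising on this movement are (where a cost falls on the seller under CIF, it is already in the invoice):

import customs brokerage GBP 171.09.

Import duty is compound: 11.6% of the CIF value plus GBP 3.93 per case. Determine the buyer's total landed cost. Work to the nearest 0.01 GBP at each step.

CIF: the seller pays costs through ocean freight and marine insurance to the destination port.
The CIF price already equals the CIF value: 136244.42
Ad valorem component: 136244.42 × 11.6% = 15804.35
Specific component: 774 × 3.93 = 3041.82
Import duty = 15804.35 + 3041.82 = 18846.17
Buyer bears: brokerage 171.09 + duty 18846.17 = 19017.26
Landed cost = invoice 136244.42 + 19017.26 = 155261.68

Total landed cost: GBP 155261.68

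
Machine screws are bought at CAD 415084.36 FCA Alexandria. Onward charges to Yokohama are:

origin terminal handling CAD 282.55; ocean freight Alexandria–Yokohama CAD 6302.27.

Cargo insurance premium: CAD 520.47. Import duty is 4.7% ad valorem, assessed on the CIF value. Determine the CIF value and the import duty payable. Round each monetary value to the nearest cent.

CIF = FCA price + pre-shipment costs + freight + insurance
CIF = 415084.36 + 282.55 + 6302.27 + 520.47 = 422189.65
Import duty = 422189.65 × 4.7% = 19842.91

CIF value: CAD 422189.65; import duty: CAD 19842.91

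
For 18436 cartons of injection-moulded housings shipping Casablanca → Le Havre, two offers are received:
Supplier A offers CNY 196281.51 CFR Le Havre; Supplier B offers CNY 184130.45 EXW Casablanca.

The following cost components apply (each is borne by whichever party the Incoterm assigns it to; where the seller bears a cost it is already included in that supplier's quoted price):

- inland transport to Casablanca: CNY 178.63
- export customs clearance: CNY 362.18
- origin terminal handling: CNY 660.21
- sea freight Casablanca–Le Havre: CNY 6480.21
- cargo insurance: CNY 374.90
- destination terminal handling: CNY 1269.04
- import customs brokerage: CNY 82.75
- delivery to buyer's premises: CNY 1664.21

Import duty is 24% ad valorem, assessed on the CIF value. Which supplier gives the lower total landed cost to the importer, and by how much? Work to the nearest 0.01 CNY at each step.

Supplier A (CFR):
CIF value = CFR price + insurance = 196281.51 + 374.90 = 196656.41
Import duty = 196656.41 × 24% = 47197.54
Buyer bears (A): 374.90 + 1269.04 + 82.75 + 1664.21 = 3390.90
Landed cost (A) = invoice 196281.51 + 3390.90 + duty 47197.54 = 246869.95
Supplier B (EXW):
CIF value = EXW price + inland to port + export clearance + origin terminal + freight + insurance = 184130.45 + 178.63 + 362.18 + 660.21 + 6480.21 + 374.90 = 192186.58
Import duty = 192186.58 × 24% = 46124.78
Buyer bears (B): 178.63 + 362.18 + 660.21 + 6480.21 + 374.90 + 1269.04 + 82.75 + 1664.21 = 11072.13
Landed cost (B) = invoice 184130.45 + 11072.13 + duty 46124.78 = 241327.36
Difference = |246869.95 − 241327.36| = 5542.59

Supplier B is cheaper by CNY 5542.59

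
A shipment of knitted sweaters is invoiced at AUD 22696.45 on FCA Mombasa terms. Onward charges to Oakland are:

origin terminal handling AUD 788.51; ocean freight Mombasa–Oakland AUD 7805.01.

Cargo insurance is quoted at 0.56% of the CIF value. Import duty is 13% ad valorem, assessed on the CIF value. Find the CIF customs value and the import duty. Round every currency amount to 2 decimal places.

Let C be the CIF value. C = FCA price + pre-shipment costs + freight + 0.56% × C
C − 0.56% × C = 22696.45 + 788.51 + 7805.01
0.9944 × C = 31289.97
C = 31289.97 / 0.9944 = 31466.18
Insurance premium = 0.56% × 31466.18 = 176.21
Import duty = 31466.18 × 13% = 4090.60

CIF value: AUD 31466.18; import duty: AUD 4090.60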